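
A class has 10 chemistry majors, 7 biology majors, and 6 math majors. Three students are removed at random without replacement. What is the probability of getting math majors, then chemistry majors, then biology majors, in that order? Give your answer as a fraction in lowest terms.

Chain rule:
P = 6/23 × 10/22 × 7/21 = 420/10626 = 10/253.

10/253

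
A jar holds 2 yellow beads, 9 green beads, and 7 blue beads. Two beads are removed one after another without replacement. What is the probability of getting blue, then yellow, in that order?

Chain rule:
P = 7/18 × 2/17 = 14/306 = 7/153.

7/153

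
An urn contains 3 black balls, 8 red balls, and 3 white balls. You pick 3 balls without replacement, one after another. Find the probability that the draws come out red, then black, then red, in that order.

Each draw changes the counts, so multiply the conditional probabilities along the sequence:
P = 8/14 × 3/13 × 7/12 = 168/2184 = 1/13.

1/13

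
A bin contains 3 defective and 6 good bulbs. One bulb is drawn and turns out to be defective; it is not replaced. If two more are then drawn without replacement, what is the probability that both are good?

15/28

After the first draw, 6 of the remaining 8 bulbs are good.
P = 6/8 × 5/7 = 30/56 = 15/28.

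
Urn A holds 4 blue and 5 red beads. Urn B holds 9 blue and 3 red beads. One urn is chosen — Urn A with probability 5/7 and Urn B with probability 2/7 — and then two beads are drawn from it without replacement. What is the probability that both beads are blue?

From Urn A: P(both blue) = (4/9)(3/8) = 1/6.
From Urn B: P(both blue) = (9/12)(8/11) = 6/11.
Total probability = (5/7)(1/6) + (2/7)(6/11) = 127/462.

127/462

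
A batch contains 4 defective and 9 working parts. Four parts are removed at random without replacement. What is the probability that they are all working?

P = 9/13 × 8/12 × 7/11 × 6/10 = 3024/17160 = 126/715.

126/715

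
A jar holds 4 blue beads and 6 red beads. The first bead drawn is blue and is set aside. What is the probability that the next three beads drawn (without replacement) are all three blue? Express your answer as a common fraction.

1/84

After the first draw, 3 of the remaining 9 beads are blue.
P = 3/9 × 2/8 × 1/7 = 6/504 = 1/84.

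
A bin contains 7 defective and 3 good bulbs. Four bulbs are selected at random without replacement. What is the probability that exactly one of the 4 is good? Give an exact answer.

One ordering (good drawn first) has probability 3/10 × 7/9 × 6/8 × 5/7 = 630/5040 = 1/8.
There are C(4,1) = 4 such orderings, each equally likely, so P = 4 × 1/8 = 1/2.

1/2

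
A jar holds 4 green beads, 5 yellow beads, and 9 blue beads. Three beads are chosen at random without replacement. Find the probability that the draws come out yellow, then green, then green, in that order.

5/408

Chain rule:
P = 5/18 × 4/17 × 3/16 = 60/4896 = 5/408.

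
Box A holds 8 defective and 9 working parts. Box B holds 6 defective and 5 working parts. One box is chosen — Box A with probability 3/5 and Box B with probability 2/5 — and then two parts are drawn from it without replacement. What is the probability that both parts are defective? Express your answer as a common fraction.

87/374

From Box A: P(both defective) = (8/17)(7/16) = 7/34.
From Box B: P(both defective) = (6/11)(5/10) = 3/11.
Total probability = (3/5)(7/34) + (2/5)(3/11) = 87/374.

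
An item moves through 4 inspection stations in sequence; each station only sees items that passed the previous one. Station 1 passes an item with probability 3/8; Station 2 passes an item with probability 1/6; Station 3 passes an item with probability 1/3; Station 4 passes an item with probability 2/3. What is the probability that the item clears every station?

Multiplying along the chain,
P = 3/8 × 1/6 × 1/3 × 2/3 = 6/432 = 1/72.

1/72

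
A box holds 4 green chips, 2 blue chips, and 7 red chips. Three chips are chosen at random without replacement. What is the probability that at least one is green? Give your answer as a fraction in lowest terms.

P(no green) = 9/13 × 8/12 × 7/11 = 504/1716 = 42/143.
P(at least one) = 1 − 42/143 = 101/143.

101/143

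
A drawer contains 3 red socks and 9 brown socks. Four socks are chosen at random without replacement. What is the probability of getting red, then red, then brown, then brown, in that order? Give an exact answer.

Multiply the probability of each draw given the previous ones:
P = 3/12 × 2/11 × 9/10 × 8/9 = 432/11880 = 2/55.

2/55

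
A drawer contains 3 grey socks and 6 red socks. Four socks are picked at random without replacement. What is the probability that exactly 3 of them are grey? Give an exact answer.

1/21

One ordering (grey drawn first) has probability 3/9 × 2/8 × 1/7 × 6/6 = 36/3024 = 1/84.
There are C(4,3) = 4 such orderings, each equally likely, so P = 4 × 1/84 = 1/21.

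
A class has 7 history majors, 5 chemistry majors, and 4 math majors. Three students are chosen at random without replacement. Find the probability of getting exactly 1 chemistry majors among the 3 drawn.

One ordering (a chemistry major drawn first) has probability 5/16 × 11/15 × 10/14 = 550/3360 = 55/336.
There are C(3,1) = 3 such orderings, each equally likely, so P = 3 × 55/336 = 55/112.

55/112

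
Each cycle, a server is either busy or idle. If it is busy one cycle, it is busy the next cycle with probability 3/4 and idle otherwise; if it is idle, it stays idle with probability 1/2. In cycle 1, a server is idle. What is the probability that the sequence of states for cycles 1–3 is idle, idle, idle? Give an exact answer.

Cycle 1 is given. For each transition, use the conditional probability from the current state:
P(idle | idle) = 1/2; P(idle | idle) = 1/2.
P = 1/2 × 1/2 = 1/4.

1/4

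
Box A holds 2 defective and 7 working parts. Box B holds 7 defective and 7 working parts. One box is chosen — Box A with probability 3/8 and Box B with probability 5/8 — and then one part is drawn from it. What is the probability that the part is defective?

From Box A: P(defective) = 2/9.
From Box B: P(defective) = 7/14.
Total probability = (3/8)(2/9) + (5/8)(7/14) = 19/48.

19/48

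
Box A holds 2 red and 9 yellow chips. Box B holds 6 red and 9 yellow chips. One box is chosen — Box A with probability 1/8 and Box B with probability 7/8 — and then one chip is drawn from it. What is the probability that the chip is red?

41/110

From Box A: P(red) = 2/11.
From Box B: P(red) = 6/15.
Total probability = (1/8)(2/11) + (7/8)(6/15) = 41/110.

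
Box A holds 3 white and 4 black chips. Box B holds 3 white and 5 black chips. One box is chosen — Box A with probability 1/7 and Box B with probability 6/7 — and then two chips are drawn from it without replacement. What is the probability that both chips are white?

11/98

From Box A: P(both white) = (3/7)(2/6) = 1/7.
From Box B: P(both white) = (3/8)(2/7) = 3/28.
Total probability = (1/7)(1/7) + (6/7)(3/28) = 11/98.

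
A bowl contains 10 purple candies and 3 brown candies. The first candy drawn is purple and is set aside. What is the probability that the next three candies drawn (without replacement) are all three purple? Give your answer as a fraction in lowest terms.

After the first draw, 9 of the remaining 12 candies are purple.
P = 9/12 × 8/11 × 7/10 = 504/1320 = 21/55.

21/55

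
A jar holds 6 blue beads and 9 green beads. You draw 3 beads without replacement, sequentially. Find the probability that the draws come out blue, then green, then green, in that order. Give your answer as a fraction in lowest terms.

Chain rule:
P = 6/15 × 9/14 × 8/13 = 432/2730 = 72/455.

72/455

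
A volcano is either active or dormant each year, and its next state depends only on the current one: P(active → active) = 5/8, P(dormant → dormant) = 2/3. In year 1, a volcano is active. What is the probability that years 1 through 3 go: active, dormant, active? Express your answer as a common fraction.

1/8

Year 1 is given. For each transition, use the conditional probability from the current state:
P(dormant | active) = 3/8; P(active | dormant) = 1/3.
P = 3/8 × 1/3 = 3/24 = 1/8.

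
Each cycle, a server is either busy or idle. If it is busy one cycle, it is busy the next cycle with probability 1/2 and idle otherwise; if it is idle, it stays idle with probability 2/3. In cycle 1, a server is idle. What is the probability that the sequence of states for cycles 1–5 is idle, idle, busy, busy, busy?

1/18

Cycle 1 is given. For each transition, use the conditional probability from the current state:
P(idle | idle) = 2/3; P(busy | idle) = 1/3; P(busy | busy) = 1/2; P(busy | busy) = 1/2.
P = 2/3 × 1/3 × 1/2 × 1/2 = 2/36 = 1/18.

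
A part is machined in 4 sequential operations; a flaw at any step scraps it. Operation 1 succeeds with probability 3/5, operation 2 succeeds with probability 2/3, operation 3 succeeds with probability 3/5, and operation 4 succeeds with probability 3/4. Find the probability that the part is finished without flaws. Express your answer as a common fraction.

Multiplying along the chain,
P = 3/5 × 2/3 × 3/5 × 3/4 = 54/300 = 9/50.

9/50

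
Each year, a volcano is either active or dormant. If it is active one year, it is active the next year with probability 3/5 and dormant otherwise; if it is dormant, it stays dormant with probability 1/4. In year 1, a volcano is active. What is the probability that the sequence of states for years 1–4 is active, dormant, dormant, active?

3/40

Year 1 is given. For each transition, use the conditional probability from the current state:
P(dormant | active) = 2/5; P(dormant | dormant) = 1/4; P(active | dormant) = 3/4.
P = 2/5 × 1/4 × 3/4 = 6/80 = 3/40.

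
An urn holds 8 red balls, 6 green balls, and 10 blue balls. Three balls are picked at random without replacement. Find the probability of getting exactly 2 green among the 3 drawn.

One ordering (green drawn first) has probability 6/24 × 5/23 × 18/22 = 540/12144 = 45/1012.
There are C(3,2) = 3 such orderings, each equally likely, so P = 3 × 45/1012 = 135/1012.

135/1012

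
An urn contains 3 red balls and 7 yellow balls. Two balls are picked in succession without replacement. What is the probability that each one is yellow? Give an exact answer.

7/15

P(every draw is yellow) = 7/10 × 6/9 = 42/90 = 7/15.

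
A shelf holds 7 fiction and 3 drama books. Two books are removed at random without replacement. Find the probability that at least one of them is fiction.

P(no fiction) = 3/10 × 2/9 = 6/90 = 1/15.
P(at least one) = 1 − 1/15 = 14/15.

14/15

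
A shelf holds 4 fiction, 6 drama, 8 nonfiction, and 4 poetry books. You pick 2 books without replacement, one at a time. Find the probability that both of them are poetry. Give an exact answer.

P(every draw is poetry) = 4/22 × 3/21 = 12/462 = 2/77.

2/77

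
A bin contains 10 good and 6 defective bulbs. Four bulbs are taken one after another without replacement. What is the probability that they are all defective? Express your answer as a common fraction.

P(every draw is defective) = 6/16 × 5/15 × 4/14 × 3/13 = 360/43680 = 3/364.

3/364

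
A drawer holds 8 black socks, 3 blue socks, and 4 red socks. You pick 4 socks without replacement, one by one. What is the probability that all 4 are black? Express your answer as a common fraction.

2/39

P(all black) = 8/15 × 7/14 × 6/13 × 5/12 = 1680/32760 = 2/39.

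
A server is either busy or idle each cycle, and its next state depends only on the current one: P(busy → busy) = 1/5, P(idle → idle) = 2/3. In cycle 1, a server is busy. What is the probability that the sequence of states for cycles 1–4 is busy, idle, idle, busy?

Cycle 1 is given. For each transition, use the conditional probability from the current state:
P(idle | busy) = 4/5; P(idle | idle) = 2/3; P(busy | idle) = 1/3.
P = 4/5 × 2/3 × 1/3 = 8/45.

8/45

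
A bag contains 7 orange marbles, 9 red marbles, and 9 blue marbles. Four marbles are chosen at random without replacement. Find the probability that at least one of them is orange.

P(no orange) = 18/25 × 17/24 × 16/23 × 15/22 = 73440/303600 = 306/1265.
P(at least one) = 1 − 306/1265 = 959/1265.

959/1265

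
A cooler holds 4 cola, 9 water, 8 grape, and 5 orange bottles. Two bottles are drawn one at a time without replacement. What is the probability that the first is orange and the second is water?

Each draw changes the counts, so multiply the conditional probabilities along the sequence:
P = 5/26 × 9/25 = 45/650 = 9/130.

9/130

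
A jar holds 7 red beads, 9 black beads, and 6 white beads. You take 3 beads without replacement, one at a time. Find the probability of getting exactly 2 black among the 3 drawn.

One ordering (black drawn first) has probability 9/22 × 8/21 × 13/20 = 936/9240 = 39/385.
There are C(3,2) = 3 such orderings, each equally likely, so P = 3 × 39/385 = 117/385.

117/385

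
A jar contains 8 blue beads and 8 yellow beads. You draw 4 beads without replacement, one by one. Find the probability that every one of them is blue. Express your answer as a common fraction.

1/26

P(every draw is blue) = 8/16 × 7/15 × 6/14 × 5/13 = 1680/43680 = 1/26.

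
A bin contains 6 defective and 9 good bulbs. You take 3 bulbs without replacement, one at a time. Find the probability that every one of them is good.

P(every draw is good) = 9/15 × 8/14 × 7/13 = 504/2730 = 12/65.

12/65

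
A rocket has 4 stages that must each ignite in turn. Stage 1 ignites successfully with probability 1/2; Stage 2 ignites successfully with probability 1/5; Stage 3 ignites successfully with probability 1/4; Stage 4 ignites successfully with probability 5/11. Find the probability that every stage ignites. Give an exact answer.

1/88

Multiplying along the chain,
P = 1/2 × 1/5 × 1/4 × 5/11 = 5/440 = 1/88.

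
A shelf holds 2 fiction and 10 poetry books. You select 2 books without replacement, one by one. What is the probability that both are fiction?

1/66

P(every draw is fiction) = 2/12 × 1/11 = 2/132 = 1/66.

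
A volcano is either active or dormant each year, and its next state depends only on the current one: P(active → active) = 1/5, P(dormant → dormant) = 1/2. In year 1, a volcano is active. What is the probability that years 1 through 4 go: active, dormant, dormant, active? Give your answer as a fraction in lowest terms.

1/5

Year 1 is given. For each transition, use the conditional probability from the current state:
P(dormant | active) = 4/5; P(dormant | dormant) = 1/2; P(active | dormant) = 1/2.
P = 4/5 × 1/2 × 1/2 = 4/20 = 1/5.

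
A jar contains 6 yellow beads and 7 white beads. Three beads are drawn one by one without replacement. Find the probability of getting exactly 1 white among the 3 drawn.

105/286

One ordering (white drawn first) has probability 7/13 × 6/12 × 5/11 = 210/1716 = 35/286.
There are C(3,1) = 3 such orderings, each equally likely, so P = 3 × 35/286 = 105/286.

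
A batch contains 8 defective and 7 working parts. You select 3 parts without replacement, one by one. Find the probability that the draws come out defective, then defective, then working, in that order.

28/195

Multiply the probability of each draw given the previous ones:
P = 8/15 × 7/14 × 7/13 = 392/2730 = 28/195.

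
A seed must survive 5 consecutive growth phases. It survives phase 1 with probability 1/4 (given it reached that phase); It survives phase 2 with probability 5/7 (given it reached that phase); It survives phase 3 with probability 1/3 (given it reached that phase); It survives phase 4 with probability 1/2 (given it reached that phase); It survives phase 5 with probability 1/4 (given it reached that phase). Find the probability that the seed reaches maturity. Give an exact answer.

The events are sequential, so multiply the conditional probabilities:
P = 1/4 × 5/7 × 1/3 × 1/2 × 1/4 = 5/672.

5/672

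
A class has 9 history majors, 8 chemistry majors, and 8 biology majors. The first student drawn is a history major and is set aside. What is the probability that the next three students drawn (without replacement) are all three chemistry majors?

7/253

With the first student removed, 8 chemistry majors remain out of 24.
P = 8/24 × 7/23 × 6/22 = 336/12144 = 7/253.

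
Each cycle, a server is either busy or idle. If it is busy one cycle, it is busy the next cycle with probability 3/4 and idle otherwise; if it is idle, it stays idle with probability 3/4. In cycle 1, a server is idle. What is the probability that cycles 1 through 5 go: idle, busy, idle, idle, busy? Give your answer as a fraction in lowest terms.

Cycle 1 is given. For each transition, use the conditional probability from the current state:
P(busy | idle) = 1/4; P(idle | busy) = 1/4; P(idle | idle) = 3/4; P(busy | idle) = 1/4.
P = 1/4 × 1/4 × 3/4 × 1/4 = 3/256.

3/256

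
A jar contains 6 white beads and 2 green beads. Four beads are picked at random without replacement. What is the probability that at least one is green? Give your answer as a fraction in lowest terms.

11/14

P(no green) = 6/8 × 5/7 × 4/6 × 3/5 = 360/1680 = 3/14.
P(at least one) = 1 − 3/14 = 11/14.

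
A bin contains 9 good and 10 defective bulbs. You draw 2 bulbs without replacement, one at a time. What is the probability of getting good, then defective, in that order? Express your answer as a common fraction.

Multiply the probability of each draw given the previous ones:
P = 9/19 × 10/18 = 90/342 = 5/19.

5/19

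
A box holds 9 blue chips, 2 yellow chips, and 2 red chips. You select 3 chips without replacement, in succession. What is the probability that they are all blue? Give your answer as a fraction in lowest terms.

42/143

P(every draw is blue) = 9/13 × 8/12 × 7/11 = 504/1716 = 42/143.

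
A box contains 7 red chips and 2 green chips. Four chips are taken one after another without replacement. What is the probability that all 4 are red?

5/18

P = 7/9 × 6/8 × 5/7 × 4/6 = 840/3024 = 5/18.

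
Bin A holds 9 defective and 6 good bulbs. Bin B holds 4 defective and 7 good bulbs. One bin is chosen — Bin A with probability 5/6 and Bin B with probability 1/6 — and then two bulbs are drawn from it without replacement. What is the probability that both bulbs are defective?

From Bin A: P(both defective) = (9/15)(8/14) = 12/35.
From Bin B: P(both defective) = (4/11)(3/10) = 6/55.
Total probability = (5/6)(12/35) + (1/6)(6/55) = 117/385.

117/385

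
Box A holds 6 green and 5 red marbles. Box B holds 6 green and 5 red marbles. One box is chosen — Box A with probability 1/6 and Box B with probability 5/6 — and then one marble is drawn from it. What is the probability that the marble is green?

6/11

From Box A: P(green) = 6/11.
From Box B: P(green) = 6/11.
Total probability = (1/6)(6/11) + (5/6)(6/11) = 6/11.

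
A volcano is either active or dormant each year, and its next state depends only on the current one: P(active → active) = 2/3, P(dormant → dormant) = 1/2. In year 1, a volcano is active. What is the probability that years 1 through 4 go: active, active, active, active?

Year 1 is given. For each transition, use the conditional probability from the current state:
P(active | active) = 2/3; P(active | active) = 2/3; P(active | active) = 2/3.
P = 2/3 × 2/3 × 2/3 = 8/27.

8/27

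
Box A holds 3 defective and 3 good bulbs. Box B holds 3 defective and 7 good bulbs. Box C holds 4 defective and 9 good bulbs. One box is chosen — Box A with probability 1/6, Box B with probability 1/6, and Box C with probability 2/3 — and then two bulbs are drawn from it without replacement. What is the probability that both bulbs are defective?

56/585

From Box A: P(both defective) = (3/6)(2/5) = 1/5.
From Box B: P(both defective) = (3/10)(2/9) = 1/15.
From Box C: P(both defective) = (4/13)(3/12) = 1/13.
Total probability = (1/6)(1/5) + (1/6)(1/15) + (2/3)(1/13) = 56/585.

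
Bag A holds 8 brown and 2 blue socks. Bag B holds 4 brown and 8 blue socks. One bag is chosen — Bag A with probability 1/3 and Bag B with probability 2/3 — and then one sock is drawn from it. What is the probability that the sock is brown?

From Bag A: P(brown) = 8/10.
From Bag B: P(brown) = 4/12.
Total probability = (1/3)(8/10) + (2/3)(4/12) = 22/45.

22/45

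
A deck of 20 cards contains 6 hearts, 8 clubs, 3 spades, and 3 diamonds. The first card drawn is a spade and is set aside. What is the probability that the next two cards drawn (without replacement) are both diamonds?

With the first card removed, 3 diamonds remain out of 19.
P = 3/19 × 2/18 = 6/342 = 1/57.

1/57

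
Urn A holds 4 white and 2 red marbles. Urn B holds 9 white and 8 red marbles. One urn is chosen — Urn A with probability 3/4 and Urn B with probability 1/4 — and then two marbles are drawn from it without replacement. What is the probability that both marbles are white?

From Urn A: P(both white) = (4/6)(3/5) = 2/5.
From Urn B: P(both white) = (9/17)(8/16) = 9/34.
Total probability = (3/4)(2/5) + (1/4)(9/34) = 249/680.

249/680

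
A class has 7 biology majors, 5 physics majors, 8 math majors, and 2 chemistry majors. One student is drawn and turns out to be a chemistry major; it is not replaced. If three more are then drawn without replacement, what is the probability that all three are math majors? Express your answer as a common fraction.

4/95

With the first student removed, 8 math majors remain out of 21.
P = 8/21 × 7/20 × 6/19 = 336/7980 = 4/95.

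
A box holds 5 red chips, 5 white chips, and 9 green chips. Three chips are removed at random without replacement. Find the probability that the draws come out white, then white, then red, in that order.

Multiply the probability of each draw given the previous ones:
P = 5/19 × 4/18 × 5/17 = 100/5814 = 50/2907.

50/2907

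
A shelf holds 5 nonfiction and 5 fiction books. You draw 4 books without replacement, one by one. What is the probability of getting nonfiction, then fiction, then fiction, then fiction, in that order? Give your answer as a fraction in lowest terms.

Multiply the probability of each draw given the previous ones:
P = 5/10 × 5/9 × 4/8 × 3/7 = 300/5040 = 5/84.

5/84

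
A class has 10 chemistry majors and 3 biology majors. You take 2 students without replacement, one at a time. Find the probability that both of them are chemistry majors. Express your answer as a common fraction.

15/26

P(every draw is a chemistry major) = 10/13 × 9/12 = 90/156 = 15/26.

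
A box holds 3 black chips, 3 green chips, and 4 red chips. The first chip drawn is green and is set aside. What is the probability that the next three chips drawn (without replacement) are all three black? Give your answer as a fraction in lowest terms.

1/84

After the first draw, 3 of the remaining 9 chips are black.
P = 3/9 × 2/8 × 1/7 = 6/504 = 1/84.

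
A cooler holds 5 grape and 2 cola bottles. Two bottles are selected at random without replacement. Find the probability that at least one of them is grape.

P(no grape) = 2/7 × 1/6 = 2/42 = 1/21.
P(at least one) = 1 − 1/21 = 20/21.

20/21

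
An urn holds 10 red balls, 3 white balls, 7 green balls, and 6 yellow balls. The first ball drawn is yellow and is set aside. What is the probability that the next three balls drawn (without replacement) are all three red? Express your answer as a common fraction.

After the first draw, 10 of the remaining 25 balls are red.
P = 10/25 × 9/24 × 8/23 = 720/13800 = 6/115.

6/115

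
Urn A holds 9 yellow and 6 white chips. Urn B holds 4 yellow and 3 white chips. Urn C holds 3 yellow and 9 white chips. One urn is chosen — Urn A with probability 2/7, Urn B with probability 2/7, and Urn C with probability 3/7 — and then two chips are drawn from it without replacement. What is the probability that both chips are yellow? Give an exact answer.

From Urn A: P(both yellow) = (9/15)(8/14) = 12/35.
From Urn B: P(both yellow) = (4/7)(3/6) = 2/7.
From Urn C: P(both yellow) = (3/12)(2/11) = 1/22.
Total probability = (2/7)(12/35) + (2/7)(2/7) + (3/7)(1/22) = 1073/5390.

1073/5390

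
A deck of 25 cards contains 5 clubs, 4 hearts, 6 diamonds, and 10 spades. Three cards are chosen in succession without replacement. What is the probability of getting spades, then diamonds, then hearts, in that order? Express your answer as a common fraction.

Multiply the probability of each draw given the previous ones:
P = 10/25 × 6/24 × 4/23 = 240/13800 = 2/115.

2/115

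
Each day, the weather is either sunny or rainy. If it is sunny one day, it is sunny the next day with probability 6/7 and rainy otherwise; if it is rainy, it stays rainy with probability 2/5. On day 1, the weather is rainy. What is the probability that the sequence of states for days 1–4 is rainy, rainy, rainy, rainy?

Day 1 is given. For each transition, use the conditional probability from the current state:
P(rainy | rainy) = 2/5; P(rainy | rainy) = 2/5; P(rainy | rainy) = 2/5.
P = 2/5 × 2/5 × 2/5 = 8/125.

8/125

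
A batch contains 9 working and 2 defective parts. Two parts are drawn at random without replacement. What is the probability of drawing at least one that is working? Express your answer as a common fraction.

P(no working) = 2/11 × 1/10 = 2/110 = 1/55.
P(at least one) = 1 − 1/55 = 54/55.

54/55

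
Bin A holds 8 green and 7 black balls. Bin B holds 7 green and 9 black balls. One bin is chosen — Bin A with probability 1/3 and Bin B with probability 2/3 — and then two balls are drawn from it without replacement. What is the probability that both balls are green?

37/180

From Bin A: P(both green) = (8/15)(7/14) = 4/15.
From Bin B: P(both green) = (7/16)(6/15) = 7/40.
Total probability = (1/3)(4/15) + (2/3)(7/40) = 37/180.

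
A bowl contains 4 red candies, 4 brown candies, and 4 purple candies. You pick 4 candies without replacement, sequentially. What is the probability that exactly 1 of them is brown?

One ordering (brown drawn first) has probability 4/12 × 8/11 × 7/10 × 6/9 = 1344/11880 = 56/495.
There are C(4,1) = 4 such orderings, each equally likely, so P = 4 × 56/495 = 224/495.

224/495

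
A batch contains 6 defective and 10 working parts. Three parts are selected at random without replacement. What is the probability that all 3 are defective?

P(all defective) = 6/16 × 5/15 × 4/14 = 120/3360 = 1/28.

1/28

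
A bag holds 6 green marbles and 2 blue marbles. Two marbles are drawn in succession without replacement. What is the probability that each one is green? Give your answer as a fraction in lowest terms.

P = 6/8 × 5/7 = 30/56 = 15/28.

15/28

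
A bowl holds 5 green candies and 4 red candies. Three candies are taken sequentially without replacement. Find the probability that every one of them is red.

1/21

P(every draw is red) = 4/9 × 3/8 × 2/7 = 24/504 = 1/21.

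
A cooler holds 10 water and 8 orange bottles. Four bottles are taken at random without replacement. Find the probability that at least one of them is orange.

P(no orange) = 10/18 × 9/17 × 8/16 × 7/15 = 5040/73440 = 7/102.
P(at least one) = 1 − 7/102 = 95/102.

95/102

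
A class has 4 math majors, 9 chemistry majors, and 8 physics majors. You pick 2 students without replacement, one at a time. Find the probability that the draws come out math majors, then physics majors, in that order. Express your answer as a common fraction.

Multiply the probability of each draw given the previous ones:
P = 4/21 × 8/20 = 32/420 = 8/105.

8/105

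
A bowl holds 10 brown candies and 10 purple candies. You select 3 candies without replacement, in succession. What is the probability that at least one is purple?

17/19

P(no purple) = 10/20 × 9/19 × 8/18 = 720/6840 = 2/19.
P(at least one) = 1 − 2/19 = 17/19.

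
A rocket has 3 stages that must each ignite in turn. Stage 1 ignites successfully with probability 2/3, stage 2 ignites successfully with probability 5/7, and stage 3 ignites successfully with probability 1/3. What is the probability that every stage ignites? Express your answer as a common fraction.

10/63

Multiplying along the chain,
P = 2/3 × 5/7 × 1/3 = 10/63.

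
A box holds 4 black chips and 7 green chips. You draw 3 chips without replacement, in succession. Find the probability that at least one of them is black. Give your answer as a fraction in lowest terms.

26/33

P(no black) = 7/11 × 6/10 × 5/9 = 210/990 = 7/33.
P(at least one) = 1 − 7/33 = 26/33.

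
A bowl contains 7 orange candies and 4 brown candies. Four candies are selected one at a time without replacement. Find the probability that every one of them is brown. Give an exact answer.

P = 4/11 × 3/10 × 2/9 × 1/8 = 24/7920 = 1/330.

1/330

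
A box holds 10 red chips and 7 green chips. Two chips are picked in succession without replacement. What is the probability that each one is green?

21/136

P = 7/17 × 6/16 = 42/272 = 21/136.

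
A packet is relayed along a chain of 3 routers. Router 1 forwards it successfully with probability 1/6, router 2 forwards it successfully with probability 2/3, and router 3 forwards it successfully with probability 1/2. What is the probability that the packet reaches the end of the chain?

1/18

Multiplying along the chain,
P = 1/6 × 2/3 × 1/2 = 2/36 = 1/18.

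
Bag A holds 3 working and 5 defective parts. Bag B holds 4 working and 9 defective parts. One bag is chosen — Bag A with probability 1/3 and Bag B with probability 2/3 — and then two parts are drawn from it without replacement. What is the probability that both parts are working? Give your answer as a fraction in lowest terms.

From Bag A: P(both working) = (3/8)(2/7) = 3/28.
From Bag B: P(both working) = (4/13)(3/12) = 1/13.
Total probability = (1/3)(3/28) + (2/3)(1/13) = 95/1092.

95/1092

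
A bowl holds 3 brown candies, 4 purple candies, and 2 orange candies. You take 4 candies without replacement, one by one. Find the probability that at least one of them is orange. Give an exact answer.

13/18

P(no orange) = 7/9 × 6/8 × 5/7 × 4/6 = 840/3024 = 5/18.
P(at least one) = 1 − 5/18 = 13/18.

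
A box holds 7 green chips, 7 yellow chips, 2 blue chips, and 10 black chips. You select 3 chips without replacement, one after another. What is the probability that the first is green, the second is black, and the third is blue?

7/780

Multiply the probability of each draw given the previous ones:
P = 7/26 × 10/25 × 2/24 = 140/15600 = 7/780.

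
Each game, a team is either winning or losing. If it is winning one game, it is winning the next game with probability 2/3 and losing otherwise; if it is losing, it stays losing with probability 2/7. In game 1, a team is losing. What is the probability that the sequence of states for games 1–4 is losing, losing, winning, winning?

Game 1 is given. For each transition, use the conditional probability from the current state:
P(losing | losing) = 2/7; P(winning | losing) = 5/7; P(winning | winning) = 2/3.
P = 2/7 × 5/7 × 2/3 = 20/147.

20/147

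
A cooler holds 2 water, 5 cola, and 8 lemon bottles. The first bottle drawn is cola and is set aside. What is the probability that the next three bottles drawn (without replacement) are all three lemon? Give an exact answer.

With the first bottle removed, 8 lemon remain out of 14.
P = 8/14 × 7/13 × 6/12 = 336/2184 = 2/13.

2/13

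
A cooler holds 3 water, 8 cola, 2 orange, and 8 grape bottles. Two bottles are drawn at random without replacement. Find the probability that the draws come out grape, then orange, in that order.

4/105

Multiply the probability of each draw given the previous ones:
P = 8/21 × 2/20 = 16/420 = 4/105.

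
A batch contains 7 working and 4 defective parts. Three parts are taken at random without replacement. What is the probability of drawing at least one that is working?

P(no working) = 4/11 × 3/10 × 2/9 = 24/990 = 4/165.
P(at least one) = 1 − 4/165 = 161/165.

161/165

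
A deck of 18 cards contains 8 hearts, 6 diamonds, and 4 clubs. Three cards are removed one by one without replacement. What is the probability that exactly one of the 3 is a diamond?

One ordering (a diamond drawn first) has probability 6/18 × 12/17 × 11/16 = 792/4896 = 11/68.
There are C(3,1) = 3 such orderings, each equally likely, so P = 3 × 11/68 = 33/68.

33/68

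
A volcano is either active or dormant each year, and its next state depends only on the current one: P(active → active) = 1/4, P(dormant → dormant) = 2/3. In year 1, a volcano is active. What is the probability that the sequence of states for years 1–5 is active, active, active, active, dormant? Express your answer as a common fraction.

3/256

Year 1 is given. For each transition, use the conditional probability from the current state:
P(active | active) = 1/4; P(active | active) = 1/4; P(active | active) = 1/4; P(dormant | active) = 3/4.
P = 1/4 × 1/4 × 1/4 × 3/4 = 3/256.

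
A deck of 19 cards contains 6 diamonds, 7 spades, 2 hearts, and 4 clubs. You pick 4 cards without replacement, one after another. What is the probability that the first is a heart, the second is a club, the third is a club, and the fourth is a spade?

Each draw changes the counts, so multiply the conditional probabilities along the sequence:
P = 2/19 × 4/18 × 3/17 × 7/16 = 168/93024 = 7/3876.

7/3876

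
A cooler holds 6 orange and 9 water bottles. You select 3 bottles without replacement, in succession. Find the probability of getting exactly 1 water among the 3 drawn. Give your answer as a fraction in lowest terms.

One ordering (water drawn first) has probability 9/15 × 6/14 × 5/13 = 270/2730 = 9/91.
There are C(3,1) = 3 such orderings, each equally likely, so P = 3 × 9/91 = 27/91.

27/91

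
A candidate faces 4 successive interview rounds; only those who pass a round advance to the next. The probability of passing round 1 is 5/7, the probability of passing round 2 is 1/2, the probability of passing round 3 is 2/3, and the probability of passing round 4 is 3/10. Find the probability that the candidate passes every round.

1/14

Multiplying along the chain,
P = 5/7 × 1/2 × 2/3 × 3/10 = 30/420 = 1/14.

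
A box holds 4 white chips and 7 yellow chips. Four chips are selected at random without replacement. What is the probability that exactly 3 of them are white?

One ordering (white drawn first) has probability 4/11 × 3/10 × 2/9 × 7/8 = 168/7920 = 7/330.
There are C(4,3) = 4 such orderings, each equally likely, so P = 4 × 7/330 = 14/165.

14/165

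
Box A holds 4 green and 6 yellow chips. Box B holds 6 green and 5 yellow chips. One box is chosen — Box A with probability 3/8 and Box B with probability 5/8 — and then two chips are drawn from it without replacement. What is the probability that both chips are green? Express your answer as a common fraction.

From Box A: P(both green) = (4/10)(3/9) = 2/15.
From Box B: P(both green) = (6/11)(5/10) = 3/11.
Total probability = (3/8)(2/15) + (5/8)(3/11) = 97/440.

97/440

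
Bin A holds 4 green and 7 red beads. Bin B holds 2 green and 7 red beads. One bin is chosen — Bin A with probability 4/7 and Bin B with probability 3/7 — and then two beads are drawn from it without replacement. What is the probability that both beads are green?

From Bin A: P(both green) = (4/11)(3/10) = 6/55.
From Bin B: P(both green) = (2/9)(1/8) = 1/36.
Total probability = (4/7)(6/55) + (3/7)(1/36) = 49/660.

49/660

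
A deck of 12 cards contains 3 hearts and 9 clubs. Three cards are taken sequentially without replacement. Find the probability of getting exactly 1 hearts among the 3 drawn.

One ordering (a heart drawn first) has probability 3/12 × 9/11 × 8/10 = 216/1320 = 9/55.
There are C(3,1) = 3 such orderings, each equally likely, so P = 3 × 9/55 = 27/55.

27/55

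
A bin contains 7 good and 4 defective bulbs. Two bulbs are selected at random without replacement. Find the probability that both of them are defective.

6/55

P = 4/11 × 3/10 = 12/110 = 6/55.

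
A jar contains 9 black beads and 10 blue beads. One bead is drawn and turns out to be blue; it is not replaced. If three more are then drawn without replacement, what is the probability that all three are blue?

7/68

With the first bead removed, 9 blue remain out of 18.
P = 9/18 × 8/17 × 7/16 = 504/4896 = 7/68.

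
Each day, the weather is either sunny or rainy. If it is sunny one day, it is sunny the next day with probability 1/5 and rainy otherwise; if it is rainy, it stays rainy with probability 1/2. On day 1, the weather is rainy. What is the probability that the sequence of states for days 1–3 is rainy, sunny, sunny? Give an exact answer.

Day 1 is given. For each transition, use the conditional probability from the current state:
P(sunny | rainy) = 1/2; P(sunny | sunny) = 1/5.
P = 1/2 × 1/5 = 1/10.

1/10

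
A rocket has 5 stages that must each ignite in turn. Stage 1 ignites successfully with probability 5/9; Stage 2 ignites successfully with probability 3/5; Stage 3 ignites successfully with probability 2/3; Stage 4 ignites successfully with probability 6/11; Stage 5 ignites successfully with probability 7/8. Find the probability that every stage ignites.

7/66

Each stage is reached only if all earlier stages succeed, so
P = 5/9 × 3/5 × 2/3 × 6/11 × 7/8 = 1260/11880 = 7/66.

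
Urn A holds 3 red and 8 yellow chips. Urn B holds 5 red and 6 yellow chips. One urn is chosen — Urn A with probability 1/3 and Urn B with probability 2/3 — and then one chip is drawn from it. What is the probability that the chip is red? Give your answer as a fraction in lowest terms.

13/33

From Urn A: P(red) = 3/11.
From Urn B: P(red) = 5/11.
Total probability = (1/3)(3/11) + (2/3)(5/11) = 13/33.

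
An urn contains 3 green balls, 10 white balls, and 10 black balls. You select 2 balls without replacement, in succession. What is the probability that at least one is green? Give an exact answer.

P(no green) = 20/23 × 19/22 = 380/506 = 190/253.
P(at least one) = 1 − 190/253 = 63/253.

63/253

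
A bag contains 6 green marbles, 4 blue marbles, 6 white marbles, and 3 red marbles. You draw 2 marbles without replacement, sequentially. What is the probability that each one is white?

P(every draw is white) = 6/19 × 5/18 = 30/342 = 5/57.

5/57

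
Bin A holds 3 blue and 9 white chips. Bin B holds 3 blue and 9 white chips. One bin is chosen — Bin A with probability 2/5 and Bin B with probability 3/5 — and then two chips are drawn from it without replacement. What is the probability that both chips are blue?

From Bin A: P(both blue) = (3/12)(2/11) = 1/22.
From Bin B: P(both blue) = (3/12)(2/11) = 1/22.
Total probability = (2/5)(1/22) + (3/5)(1/22) = 1/22.

1/22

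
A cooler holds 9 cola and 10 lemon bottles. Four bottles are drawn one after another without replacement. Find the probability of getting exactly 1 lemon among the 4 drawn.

70/323

One ordering (lemon drawn first) has probability 10/19 × 9/18 × 8/17 × 7/16 = 5040/93024 = 35/646.
There are C(4,1) = 4 such orderings, each equally likely, so P = 4 × 35/646 = 70/323.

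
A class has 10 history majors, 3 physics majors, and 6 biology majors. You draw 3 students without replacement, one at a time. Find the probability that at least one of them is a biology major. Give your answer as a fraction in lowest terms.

683/969

P(no biology majors) = 13/19 × 12/18 × 11/17 = 1716/5814 = 286/969.
P(at least one) = 1 − 286/969 = 683/969.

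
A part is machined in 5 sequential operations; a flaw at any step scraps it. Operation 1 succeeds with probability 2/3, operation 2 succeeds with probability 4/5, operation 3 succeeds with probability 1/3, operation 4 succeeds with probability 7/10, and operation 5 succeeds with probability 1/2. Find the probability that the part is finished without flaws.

The events are sequential, so multiply the conditional probabilities:
P = 2/3 × 4/5 × 1/3 × 7/10 × 1/2 = 56/900 = 14/225.

14/225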